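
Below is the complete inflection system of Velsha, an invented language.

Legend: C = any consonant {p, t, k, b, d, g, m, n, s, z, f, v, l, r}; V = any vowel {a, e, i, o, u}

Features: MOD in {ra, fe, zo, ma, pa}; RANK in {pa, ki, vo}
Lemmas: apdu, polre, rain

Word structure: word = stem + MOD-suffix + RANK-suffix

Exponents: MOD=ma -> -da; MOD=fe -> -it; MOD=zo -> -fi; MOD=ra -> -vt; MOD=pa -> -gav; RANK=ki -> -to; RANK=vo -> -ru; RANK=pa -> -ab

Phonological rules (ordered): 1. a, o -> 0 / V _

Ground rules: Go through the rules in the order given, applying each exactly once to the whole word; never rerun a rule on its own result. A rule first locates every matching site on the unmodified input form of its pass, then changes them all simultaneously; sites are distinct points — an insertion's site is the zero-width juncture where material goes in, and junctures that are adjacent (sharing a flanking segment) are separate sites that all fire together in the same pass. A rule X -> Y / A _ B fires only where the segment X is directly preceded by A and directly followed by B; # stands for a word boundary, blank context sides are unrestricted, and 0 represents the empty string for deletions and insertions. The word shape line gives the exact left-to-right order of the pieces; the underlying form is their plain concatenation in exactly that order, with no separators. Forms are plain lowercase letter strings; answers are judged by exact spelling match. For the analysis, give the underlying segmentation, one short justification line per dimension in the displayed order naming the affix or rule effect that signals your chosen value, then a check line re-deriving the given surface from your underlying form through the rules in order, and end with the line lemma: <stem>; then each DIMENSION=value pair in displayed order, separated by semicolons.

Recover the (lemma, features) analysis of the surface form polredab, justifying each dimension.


underlying: polre-da-ab
MOD=ma - signalled by the affix -da
RANK=pa - signalled by the affix -ab
check: polredaab -> polredab
lemma: polre; MOD=ma; RANK=pa


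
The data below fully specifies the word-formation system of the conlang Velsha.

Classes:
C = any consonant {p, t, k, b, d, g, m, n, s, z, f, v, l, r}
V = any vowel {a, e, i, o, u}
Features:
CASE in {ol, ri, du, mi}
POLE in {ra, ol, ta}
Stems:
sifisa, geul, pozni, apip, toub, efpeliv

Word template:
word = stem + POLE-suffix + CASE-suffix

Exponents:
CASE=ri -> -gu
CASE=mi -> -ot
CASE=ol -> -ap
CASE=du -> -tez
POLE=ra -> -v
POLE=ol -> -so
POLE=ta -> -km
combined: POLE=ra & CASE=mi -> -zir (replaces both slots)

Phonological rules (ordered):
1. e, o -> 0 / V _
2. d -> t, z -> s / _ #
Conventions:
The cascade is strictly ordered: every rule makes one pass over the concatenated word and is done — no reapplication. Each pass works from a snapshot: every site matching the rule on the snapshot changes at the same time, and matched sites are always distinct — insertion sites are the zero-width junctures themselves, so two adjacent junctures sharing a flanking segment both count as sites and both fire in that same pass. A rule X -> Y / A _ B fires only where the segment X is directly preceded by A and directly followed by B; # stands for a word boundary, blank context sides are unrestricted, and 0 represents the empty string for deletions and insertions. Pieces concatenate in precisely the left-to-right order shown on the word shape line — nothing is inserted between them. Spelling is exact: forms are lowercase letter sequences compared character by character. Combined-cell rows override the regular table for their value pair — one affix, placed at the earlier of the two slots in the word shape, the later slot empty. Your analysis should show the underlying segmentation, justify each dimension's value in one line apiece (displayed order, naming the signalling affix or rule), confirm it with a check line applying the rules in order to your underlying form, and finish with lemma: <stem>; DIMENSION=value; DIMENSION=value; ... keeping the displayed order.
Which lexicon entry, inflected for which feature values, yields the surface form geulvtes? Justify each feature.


underlying: geul-v-tez
CASE=du - signalled by the affix -tez
POLE=ra - signalled by the affix -v
check: geulvtez -> geulvtez -> geulvtes
lemma: geul; CASE=du; POLE=ra


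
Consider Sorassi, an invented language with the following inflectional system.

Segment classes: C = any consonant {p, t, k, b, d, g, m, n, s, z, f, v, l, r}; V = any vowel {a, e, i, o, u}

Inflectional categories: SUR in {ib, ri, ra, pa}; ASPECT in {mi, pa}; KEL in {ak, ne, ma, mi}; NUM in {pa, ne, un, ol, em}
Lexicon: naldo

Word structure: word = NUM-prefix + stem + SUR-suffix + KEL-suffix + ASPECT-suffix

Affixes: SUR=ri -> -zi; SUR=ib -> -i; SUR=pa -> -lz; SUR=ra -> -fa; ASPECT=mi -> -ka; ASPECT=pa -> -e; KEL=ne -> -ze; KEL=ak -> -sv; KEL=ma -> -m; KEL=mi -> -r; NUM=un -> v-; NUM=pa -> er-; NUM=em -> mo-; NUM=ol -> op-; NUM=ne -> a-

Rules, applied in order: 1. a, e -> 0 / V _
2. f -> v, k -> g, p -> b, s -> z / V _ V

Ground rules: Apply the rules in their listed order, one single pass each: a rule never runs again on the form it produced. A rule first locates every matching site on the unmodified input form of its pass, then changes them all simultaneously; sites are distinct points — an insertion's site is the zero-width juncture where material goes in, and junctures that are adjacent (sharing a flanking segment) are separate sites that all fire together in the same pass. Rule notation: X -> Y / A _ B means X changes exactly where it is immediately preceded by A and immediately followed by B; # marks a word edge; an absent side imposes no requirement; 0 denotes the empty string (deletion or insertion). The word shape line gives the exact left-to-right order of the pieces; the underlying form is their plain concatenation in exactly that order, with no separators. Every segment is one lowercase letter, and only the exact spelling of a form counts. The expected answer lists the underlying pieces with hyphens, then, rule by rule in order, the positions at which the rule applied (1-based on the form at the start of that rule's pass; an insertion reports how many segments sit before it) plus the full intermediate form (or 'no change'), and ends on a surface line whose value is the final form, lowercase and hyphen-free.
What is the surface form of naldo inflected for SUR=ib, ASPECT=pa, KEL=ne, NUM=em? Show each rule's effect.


underlying: mo-naldo-i-ze-e
1. a, e -> 0 / V _: fires at position(s) 11: monaldoize
2. f -> v, k -> g, p -> b, s -> z / V _ V: no change
surface: monaldoize


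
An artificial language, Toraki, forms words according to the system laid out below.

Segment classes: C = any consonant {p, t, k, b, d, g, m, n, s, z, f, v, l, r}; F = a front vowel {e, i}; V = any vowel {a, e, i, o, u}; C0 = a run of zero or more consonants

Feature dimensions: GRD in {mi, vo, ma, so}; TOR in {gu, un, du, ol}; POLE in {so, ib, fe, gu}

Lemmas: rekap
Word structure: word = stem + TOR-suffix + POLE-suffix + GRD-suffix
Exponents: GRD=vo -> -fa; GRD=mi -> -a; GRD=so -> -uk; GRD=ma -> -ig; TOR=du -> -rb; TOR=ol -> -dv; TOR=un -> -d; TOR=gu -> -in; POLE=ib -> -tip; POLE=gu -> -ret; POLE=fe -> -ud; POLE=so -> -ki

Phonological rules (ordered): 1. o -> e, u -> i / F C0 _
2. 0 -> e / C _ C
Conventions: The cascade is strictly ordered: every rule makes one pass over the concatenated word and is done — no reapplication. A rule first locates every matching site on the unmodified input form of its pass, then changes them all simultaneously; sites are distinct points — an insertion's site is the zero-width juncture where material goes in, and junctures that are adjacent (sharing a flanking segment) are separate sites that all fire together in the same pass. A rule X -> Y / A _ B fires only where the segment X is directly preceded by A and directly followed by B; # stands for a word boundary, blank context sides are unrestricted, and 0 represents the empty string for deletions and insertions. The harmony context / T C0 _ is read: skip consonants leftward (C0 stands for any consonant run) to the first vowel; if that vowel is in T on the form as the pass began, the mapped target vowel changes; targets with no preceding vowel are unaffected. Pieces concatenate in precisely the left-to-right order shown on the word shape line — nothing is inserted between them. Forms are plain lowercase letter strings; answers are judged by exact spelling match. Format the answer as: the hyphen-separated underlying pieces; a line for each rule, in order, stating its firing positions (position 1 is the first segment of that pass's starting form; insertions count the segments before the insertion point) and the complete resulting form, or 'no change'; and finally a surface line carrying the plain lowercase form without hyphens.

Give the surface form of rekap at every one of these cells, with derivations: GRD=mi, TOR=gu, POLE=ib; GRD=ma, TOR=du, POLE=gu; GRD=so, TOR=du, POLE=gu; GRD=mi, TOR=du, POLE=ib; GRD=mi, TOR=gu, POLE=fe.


cell GRD=mi, TOR=gu, POLE=ib:
underlying: rekap-in-tip-a
1. o -> e, u -> i / F C0 _: no change
2. 0 -> e / C _ C: inserts after position(s) 7: rekapinetipa
surface: rekapinetipa

cell GRD=ma, TOR=du, POLE=gu:
underlying: rekap-rb-ret-ig
1. o -> e, u -> i / F C0 _: no change
2. 0 -> e / C _ C: inserts after position(s) 5, 6, 7: rekapereberetig
surface: rekapereberetig

cell GRD=so, TOR=du, POLE=gu:
underlying: rekap-rb-ret-uk
1. o -> e, u -> i / F C0 _: fires at position(s) 11: rekaprbretik
2. 0 -> e / C _ C: inserts after position(s) 5, 6, 7: rekapereberetik
surface: rekapereberetik

cell GRD=mi, TOR=du, POLE=ib:
underlying: rekap-rb-tip-a
1. o -> e, u -> i / F C0 _: no change
2. 0 -> e / C _ C: inserts after position(s) 5, 6, 7: rekaperebetipa
surface: rekaperebetipa

cell GRD=mi, TOR=gu, POLE=fe:
underlying: rekap-in-ud-a
1. o -> e, u -> i / F C0 _: fires at position(s) 8: rekapinida
2. 0 -> e / C _ C: no change
surface: rekapinida


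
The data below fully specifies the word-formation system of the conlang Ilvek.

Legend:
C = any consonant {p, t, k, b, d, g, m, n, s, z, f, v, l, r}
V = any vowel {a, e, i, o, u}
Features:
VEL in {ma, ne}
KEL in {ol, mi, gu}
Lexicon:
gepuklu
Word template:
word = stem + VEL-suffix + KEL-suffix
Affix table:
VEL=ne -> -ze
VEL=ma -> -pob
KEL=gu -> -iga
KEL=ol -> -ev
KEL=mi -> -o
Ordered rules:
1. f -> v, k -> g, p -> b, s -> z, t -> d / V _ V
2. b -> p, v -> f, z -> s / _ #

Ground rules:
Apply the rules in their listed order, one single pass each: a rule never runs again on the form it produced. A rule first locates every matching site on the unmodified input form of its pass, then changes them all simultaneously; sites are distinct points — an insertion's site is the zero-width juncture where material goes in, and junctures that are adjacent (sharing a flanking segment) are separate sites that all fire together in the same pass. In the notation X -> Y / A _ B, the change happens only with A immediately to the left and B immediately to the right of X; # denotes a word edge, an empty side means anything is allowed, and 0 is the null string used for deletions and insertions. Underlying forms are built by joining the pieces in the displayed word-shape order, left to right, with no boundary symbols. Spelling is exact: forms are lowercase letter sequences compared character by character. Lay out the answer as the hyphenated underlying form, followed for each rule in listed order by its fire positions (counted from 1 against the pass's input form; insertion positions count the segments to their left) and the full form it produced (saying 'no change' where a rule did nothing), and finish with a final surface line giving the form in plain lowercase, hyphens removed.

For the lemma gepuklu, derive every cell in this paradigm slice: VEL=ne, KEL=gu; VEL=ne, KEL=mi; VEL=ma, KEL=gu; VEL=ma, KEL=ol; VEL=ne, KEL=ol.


cell VEL=ne, KEL=gu:
underlying: gepuklu-ze-iga
1. f -> v, k -> g, p -> b, s -> z, t -> d / V _ V: fires at position(s) 3: gebukluzeiga
2. b -> p, v -> f, z -> s / _ #: no change
surface: gebukluzeiga

cell VEL=ne, KEL=mi:
underlying: gepuklu-ze-o
1. f -> v, k -> g, p -> b, s -> z, t -> d / V _ V: fires at position(s) 3: gebukluzeo
2. b -> p, v -> f, z -> s / _ #: no change
surface: gebukluzeo

cell VEL=ma, KEL=gu:
underlying: gepuklu-pob-iga
1. f -> v, k -> g, p -> b, s -> z, t -> d / V _ V: fires at position(s) 3, 8: gebuklubobiga
2. b -> p, v -> f, z -> s / _ #: no change
surface: gebuklubobiga

cell VEL=ma, KEL=ol:
underlying: gepuklu-pob-ev
1. f -> v, k -> g, p -> b, s -> z, t -> d / V _ V: fires at position(s) 3, 8: gebuklubobev
2. b -> p, v -> f, z -> s / _ #: fires at position(s) 12: gebuklubobef
surface: gebuklubobef

cell VEL=ne, KEL=ol:
underlying: gepuklu-ze-ev
1. f -> v, k -> g, p -> b, s -> z, t -> d / V _ V: fires at position(s) 3: gebukluzeev
2. b -> p, v -> f, z -> s / _ #: fires at position(s) 11: gebukluzeef
surface: gebukluzeef


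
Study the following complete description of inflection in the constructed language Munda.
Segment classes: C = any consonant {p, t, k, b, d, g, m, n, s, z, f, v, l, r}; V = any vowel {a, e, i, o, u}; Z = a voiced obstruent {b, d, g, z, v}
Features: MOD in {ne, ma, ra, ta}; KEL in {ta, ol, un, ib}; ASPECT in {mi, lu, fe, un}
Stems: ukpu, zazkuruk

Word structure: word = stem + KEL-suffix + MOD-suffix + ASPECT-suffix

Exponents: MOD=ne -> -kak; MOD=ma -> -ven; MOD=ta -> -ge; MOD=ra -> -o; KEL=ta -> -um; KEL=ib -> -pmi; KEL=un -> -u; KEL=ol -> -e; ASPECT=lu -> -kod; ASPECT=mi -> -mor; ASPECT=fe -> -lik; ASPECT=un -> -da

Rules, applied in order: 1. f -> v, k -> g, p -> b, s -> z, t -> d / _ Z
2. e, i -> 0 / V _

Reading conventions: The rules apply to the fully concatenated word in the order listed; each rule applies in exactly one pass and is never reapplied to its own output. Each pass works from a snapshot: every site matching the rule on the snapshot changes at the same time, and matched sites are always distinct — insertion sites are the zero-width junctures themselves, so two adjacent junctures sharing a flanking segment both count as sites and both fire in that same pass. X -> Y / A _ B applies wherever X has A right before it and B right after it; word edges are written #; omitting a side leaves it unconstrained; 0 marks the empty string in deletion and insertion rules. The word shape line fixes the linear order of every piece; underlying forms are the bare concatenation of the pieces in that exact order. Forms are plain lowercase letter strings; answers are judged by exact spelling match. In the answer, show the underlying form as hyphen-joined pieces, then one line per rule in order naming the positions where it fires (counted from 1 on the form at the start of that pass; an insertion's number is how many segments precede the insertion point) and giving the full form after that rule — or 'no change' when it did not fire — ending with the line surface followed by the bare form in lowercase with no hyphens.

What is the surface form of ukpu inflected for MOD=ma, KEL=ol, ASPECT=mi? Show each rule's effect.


underlying: ukpu-e-ven-mor
1. f -> v, k -> g, p -> b, s -> z, t -> d / _ Z: no change
2. e, i -> 0 / V _: fires at position(s) 5: ukpuvenmor
surface: ukpuvenmor


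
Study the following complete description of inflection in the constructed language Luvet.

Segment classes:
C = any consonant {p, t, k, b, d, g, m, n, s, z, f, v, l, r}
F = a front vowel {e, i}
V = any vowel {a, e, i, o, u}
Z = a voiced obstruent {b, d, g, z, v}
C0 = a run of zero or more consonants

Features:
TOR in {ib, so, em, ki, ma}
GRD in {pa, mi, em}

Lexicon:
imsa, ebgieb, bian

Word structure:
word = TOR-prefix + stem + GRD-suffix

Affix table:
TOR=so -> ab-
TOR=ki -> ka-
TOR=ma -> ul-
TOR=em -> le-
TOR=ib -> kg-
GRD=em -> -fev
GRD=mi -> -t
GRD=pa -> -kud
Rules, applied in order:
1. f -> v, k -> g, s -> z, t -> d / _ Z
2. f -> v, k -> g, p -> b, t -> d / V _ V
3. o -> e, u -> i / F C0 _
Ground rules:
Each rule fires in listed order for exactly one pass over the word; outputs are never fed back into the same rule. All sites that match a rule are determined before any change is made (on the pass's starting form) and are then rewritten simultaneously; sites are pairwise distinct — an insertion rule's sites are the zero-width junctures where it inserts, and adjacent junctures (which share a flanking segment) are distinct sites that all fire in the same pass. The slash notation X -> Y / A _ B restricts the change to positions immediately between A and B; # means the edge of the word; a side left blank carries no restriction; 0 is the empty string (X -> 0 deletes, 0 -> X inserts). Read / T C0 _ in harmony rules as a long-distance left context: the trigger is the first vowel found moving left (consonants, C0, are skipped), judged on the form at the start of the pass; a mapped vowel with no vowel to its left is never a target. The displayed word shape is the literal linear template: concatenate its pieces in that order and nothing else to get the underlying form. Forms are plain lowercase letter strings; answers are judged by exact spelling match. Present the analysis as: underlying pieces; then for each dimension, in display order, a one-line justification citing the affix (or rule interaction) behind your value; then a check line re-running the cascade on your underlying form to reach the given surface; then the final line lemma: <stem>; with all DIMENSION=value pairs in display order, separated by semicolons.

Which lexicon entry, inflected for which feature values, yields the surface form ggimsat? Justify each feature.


underlying: kg-imsa-t
TOR=ib - signalled by the affix kg-
GRD=mi - signalled by the affix -t
check: kgimsat -> ggimsat -> ggimsat -> ggimsat
lemma: imsa; TOR=ib; GRD=mi


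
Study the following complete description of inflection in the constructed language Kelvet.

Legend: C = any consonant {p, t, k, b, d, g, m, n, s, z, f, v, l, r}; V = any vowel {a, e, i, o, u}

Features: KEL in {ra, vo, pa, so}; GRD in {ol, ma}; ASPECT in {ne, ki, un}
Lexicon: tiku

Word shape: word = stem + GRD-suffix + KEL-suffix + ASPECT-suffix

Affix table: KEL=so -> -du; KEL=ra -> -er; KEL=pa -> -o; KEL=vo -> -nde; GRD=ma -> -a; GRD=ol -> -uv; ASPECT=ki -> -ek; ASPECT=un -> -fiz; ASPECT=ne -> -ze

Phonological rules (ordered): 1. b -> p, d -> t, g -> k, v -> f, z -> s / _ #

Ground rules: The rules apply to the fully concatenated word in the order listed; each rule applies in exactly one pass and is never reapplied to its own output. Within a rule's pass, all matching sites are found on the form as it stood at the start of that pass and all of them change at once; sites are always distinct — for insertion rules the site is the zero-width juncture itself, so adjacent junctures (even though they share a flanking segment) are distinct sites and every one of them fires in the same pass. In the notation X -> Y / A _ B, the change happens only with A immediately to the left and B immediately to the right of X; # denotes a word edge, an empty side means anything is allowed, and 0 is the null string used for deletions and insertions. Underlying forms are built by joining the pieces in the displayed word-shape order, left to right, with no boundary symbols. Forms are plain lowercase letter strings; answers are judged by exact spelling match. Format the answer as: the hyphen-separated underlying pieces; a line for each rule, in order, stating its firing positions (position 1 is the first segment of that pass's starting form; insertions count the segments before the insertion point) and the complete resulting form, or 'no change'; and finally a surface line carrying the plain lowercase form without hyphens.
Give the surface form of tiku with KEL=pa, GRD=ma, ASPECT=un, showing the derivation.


underlying: tiku-a-o-fiz
1. b -> p, d -> t, g -> k, v -> f, z -> s / _ #: fires at position(s) 9: tikuaofis
surface: tikuaofis


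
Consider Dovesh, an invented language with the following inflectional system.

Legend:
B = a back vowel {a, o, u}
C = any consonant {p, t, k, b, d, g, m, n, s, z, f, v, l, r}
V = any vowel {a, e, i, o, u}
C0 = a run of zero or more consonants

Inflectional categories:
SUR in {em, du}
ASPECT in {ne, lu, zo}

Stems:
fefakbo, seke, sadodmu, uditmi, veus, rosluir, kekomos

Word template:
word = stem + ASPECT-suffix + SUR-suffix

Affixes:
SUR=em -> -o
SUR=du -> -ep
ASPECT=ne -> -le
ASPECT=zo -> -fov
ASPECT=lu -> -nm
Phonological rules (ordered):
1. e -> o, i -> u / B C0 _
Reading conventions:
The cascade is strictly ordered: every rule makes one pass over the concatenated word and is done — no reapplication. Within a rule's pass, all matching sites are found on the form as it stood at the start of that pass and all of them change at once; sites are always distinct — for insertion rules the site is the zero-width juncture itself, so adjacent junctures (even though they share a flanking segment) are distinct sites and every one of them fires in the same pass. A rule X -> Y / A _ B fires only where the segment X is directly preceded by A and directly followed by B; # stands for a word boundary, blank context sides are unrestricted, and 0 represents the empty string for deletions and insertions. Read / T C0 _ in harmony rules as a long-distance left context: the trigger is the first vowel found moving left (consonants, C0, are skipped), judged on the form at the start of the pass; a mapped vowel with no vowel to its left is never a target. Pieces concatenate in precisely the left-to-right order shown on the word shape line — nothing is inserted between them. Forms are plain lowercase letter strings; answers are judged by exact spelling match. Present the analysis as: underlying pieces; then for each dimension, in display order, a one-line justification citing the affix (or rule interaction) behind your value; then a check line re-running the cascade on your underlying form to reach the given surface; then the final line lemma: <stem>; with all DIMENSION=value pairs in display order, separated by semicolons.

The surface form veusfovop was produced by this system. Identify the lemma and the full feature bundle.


underlying: veus-fov-ep
SUR=du - signalled by the affix -ep
ASPECT=zo - signalled by the affix -fov
check: veusfovep -> veusfovop
lemma: veus; SUR=du; ASPECT=zo


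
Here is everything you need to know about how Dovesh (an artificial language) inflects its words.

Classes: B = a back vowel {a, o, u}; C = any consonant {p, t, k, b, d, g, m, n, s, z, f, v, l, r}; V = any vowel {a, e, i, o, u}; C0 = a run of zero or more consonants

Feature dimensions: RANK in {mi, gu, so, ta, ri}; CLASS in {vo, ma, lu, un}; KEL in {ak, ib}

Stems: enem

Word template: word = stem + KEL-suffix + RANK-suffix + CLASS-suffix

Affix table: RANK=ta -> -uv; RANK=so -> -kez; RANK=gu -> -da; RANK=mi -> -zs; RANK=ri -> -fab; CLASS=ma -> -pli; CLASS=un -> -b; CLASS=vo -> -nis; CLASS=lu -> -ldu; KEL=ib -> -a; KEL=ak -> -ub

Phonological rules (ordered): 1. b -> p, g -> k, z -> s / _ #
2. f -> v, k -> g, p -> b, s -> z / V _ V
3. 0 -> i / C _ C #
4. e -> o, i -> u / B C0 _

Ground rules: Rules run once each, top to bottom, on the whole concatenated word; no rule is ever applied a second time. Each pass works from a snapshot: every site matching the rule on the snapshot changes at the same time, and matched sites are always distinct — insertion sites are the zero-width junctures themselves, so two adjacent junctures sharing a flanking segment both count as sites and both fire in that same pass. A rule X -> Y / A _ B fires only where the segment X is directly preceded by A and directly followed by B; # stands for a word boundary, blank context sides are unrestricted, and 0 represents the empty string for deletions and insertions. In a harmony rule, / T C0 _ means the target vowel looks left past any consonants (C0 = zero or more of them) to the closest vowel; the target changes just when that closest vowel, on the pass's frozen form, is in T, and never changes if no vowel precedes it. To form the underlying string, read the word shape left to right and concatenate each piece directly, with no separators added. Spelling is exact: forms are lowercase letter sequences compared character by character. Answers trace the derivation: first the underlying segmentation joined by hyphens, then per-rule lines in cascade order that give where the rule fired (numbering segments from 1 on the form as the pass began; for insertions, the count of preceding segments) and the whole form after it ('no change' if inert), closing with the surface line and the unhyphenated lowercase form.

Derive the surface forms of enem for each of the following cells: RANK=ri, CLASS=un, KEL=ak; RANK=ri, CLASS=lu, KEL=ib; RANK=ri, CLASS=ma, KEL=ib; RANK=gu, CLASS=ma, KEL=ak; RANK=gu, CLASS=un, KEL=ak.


cell RANK=ri, CLASS=un, KEL=ak:
underlying: enem-ub-fab-b
1. b -> p, g -> k, z -> s / _ #: fires at position(s) 10: enemubfabp
2. f -> v, k -> g, p -> b, s -> z / V _ V: no change
3. 0 -> i / C _ C #: inserts after position(s) 9: enemubfabip
4. e -> o, i -> u / B C0 _: fires at position(s) 10: enemubfabup
surface: enemubfabup

cell RANK=ri, CLASS=lu, KEL=ib:
underlying: enem-a-fab-ldu
1. b -> p, g -> k, z -> s / _ #: no change
2. f -> v, k -> g, p -> b, s -> z / V _ V: fires at position(s) 6: enemavabldu
3. 0 -> i / C _ C #: no change
4. e -> o, i -> u / B C0 _: no change
surface: enemavabldu

cell RANK=ri, CLASS=ma, KEL=ib:
underlying: enem-a-fab-pli
1. b -> p, g -> k, z -> s / _ #: no change
2. f -> v, k -> g, p -> b, s -> z / V _ V: fires at position(s) 6: enemavabpli
3. 0 -> i / C _ C #: no change
4. e -> o, i -> u / B C0 _: fires at position(s) 11: enemavabplu
surface: enemavabplu

cell RANK=gu, CLASS=ma, KEL=ak:
underlying: enem-ub-da-pli
1. b -> p, g -> k, z -> s / _ #: no change
2. f -> v, k -> g, p -> b, s -> z / V _ V: no change
3. 0 -> i / C _ C #: no change
4. e -> o, i -> u / B C0 _: fires at position(s) 11: enemubdaplu
surface: enemubdaplu

cell RANK=gu, CLASS=un, KEL=ak:
underlying: enem-ub-da-b
1. b -> p, g -> k, z -> s / _ #: fires at position(s) 9: enemubdap
2. f -> v, k -> g, p -> b, s -> z / V _ V: no change
3. 0 -> i / C _ C #: no change
4. e -> o, i -> u / B C0 _: no change
surface: enemubdap


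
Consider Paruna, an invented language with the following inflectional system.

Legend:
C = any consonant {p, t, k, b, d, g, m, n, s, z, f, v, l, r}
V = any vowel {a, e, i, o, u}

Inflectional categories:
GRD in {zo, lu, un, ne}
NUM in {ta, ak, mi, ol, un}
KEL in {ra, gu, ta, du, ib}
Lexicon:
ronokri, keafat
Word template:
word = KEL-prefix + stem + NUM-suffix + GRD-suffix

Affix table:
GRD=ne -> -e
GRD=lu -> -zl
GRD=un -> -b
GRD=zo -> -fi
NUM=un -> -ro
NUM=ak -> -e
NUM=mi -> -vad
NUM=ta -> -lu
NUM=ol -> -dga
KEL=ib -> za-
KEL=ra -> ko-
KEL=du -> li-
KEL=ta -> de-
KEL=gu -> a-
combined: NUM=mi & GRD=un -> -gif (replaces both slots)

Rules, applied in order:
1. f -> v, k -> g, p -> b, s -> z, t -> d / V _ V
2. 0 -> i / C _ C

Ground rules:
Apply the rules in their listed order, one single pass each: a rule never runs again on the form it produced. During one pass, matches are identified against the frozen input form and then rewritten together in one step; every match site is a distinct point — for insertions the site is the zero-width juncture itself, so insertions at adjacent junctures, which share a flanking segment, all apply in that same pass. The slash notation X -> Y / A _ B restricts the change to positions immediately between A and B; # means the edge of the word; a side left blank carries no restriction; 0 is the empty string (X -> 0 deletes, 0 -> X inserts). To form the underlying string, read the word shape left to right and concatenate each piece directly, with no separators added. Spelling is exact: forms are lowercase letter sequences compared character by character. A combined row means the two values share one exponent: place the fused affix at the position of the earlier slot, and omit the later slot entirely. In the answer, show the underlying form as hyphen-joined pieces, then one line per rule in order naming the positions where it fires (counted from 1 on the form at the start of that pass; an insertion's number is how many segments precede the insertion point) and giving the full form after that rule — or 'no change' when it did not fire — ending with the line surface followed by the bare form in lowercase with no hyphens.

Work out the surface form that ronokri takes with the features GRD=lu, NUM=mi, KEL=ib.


underlying: za-ronokri-vad-zl
1. f -> v, k -> g, p -> b, s -> z, t -> d / V _ V: no change
2. 0 -> i / C _ C: inserts after position(s) 7, 12, 13: zaronokirivadizil
surface: zaronokirivadizil


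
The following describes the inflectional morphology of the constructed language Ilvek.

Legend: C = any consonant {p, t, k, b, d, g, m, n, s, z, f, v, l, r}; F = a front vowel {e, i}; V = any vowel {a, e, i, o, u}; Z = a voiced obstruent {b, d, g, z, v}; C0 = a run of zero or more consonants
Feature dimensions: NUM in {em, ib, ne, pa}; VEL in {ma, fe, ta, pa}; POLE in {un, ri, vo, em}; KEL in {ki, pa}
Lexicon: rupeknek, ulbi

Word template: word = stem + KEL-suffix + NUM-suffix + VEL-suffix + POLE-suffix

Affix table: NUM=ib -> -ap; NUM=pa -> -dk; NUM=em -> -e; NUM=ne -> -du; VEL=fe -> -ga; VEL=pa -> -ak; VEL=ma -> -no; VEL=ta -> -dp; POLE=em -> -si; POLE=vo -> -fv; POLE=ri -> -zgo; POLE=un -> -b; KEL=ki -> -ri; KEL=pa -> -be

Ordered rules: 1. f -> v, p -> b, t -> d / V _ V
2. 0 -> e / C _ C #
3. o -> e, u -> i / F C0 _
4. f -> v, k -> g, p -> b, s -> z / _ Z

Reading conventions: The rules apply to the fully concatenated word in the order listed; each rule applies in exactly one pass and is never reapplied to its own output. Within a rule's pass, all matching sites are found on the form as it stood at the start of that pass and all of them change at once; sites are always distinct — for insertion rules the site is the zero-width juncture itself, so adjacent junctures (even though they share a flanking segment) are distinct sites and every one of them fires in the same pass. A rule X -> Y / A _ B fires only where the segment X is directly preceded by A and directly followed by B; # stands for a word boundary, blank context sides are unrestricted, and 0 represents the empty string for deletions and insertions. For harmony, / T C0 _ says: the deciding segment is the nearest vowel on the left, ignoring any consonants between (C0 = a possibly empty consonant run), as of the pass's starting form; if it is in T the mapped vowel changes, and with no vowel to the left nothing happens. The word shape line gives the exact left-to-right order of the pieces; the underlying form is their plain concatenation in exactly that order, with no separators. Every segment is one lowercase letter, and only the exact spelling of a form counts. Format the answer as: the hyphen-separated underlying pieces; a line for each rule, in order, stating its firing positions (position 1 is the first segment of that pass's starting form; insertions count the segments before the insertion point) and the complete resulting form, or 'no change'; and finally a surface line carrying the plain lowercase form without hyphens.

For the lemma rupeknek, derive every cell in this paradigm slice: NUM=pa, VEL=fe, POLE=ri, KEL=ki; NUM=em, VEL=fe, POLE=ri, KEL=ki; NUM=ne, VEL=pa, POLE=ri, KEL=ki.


cell NUM=pa, VEL=fe, POLE=ri, KEL=ki:
underlying: rupeknek-ri-dk-ga-zgo
1. f -> v, p -> b, t -> d / V _ V: fires at position(s) 3: rubeknekridkgazgo
2. 0 -> e / C _ C #: no change
3. o -> e, u -> i / F C0 _: no change
4. f -> v, k -> g, p -> b, s -> z / _ Z: fires at position(s) 12: rubeknekridggazgo
surface: rubeknekridggazgo

cell NUM=em, VEL=fe, POLE=ri, KEL=ki:
underlying: rupeknek-ri-e-ga-zgo
1. f -> v, p -> b, t -> d / V _ V: fires at position(s) 3: rubeknekriegazgo
2. 0 -> e / C _ C #: no change
3. o -> e, u -> i / F C0 _: no change
4. f -> v, k -> g, p -> b, s -> z / _ Z: no change
surface: rubeknekriegazgo

cell NUM=ne, VEL=pa, POLE=ri, KEL=ki:
underlying: rupeknek-ri-du-ak-zgo
1. f -> v, p -> b, t -> d / V _ V: fires at position(s) 3: rubeknekriduakzgo
2. 0 -> e / C _ C #: no change
3. o -> e, u -> i / F C0 _: fires at position(s) 12: rubeknekridiakzgo
4. f -> v, k -> g, p -> b, s -> z / _ Z: fires at position(s) 14: rubeknekridiagzgo
surface: rubeknekridiagzgo


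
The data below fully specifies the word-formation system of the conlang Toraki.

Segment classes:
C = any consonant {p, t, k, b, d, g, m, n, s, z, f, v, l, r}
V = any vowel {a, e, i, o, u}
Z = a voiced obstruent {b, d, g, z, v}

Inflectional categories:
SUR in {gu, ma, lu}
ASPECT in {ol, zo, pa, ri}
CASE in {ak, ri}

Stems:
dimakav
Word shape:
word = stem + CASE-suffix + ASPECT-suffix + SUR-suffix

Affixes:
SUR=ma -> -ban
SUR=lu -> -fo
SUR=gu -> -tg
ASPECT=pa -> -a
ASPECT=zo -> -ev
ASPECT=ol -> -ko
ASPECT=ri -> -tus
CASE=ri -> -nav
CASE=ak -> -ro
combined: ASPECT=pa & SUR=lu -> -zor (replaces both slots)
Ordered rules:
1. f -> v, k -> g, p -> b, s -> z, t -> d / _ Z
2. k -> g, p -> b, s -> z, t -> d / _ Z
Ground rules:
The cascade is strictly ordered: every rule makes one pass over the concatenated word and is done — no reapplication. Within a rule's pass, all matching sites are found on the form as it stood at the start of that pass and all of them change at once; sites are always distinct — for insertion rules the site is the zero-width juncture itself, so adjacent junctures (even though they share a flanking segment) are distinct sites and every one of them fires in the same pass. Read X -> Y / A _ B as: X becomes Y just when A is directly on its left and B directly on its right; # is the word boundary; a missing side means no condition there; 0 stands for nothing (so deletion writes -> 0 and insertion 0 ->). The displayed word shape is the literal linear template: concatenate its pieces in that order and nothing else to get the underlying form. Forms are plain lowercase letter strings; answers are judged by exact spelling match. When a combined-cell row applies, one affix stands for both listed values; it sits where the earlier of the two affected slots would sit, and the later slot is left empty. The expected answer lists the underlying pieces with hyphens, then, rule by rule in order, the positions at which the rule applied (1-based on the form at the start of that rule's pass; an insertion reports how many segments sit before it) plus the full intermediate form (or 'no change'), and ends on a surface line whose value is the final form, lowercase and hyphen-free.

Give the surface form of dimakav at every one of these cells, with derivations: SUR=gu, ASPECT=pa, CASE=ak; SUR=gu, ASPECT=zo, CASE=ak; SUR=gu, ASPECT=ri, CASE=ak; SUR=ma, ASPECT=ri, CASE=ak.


cell SUR=gu, ASPECT=pa, CASE=ak:
underlying: dimakav-ro-a-tg
1. f -> v, k -> g, p -> b, s -> z, t -> d / _ Z: fires at position(s) 11: dimakavroadg
2. k -> g, p -> b, s -> z, t -> d / _ Z: no change
surface: dimakavroadg

cell SUR=gu, ASPECT=zo, CASE=ak:
underlying: dimakav-ro-ev-tg
1. f -> v, k -> g, p -> b, s -> z, t -> d / _ Z: fires at position(s) 12: dimakavroevdg
2. k -> g, p -> b, s -> z, t -> d / _ Z: no change
surface: dimakavroevdg

cell SUR=gu, ASPECT=ri, CASE=ak:
underlying: dimakav-ro-tus-tg
1. f -> v, k -> g, p -> b, s -> z, t -> d / _ Z: fires at position(s) 13: dimakavrotusdg
2. k -> g, p -> b, s -> z, t -> d / _ Z: fires at position(s) 12: dimakavrotuzdg
surface: dimakavrotuzdg

cell SUR=ma, ASPECT=ri, CASE=ak:
underlying: dimakav-ro-tus-ban
1. f -> v, k -> g, p -> b, s -> z, t -> d / _ Z: fires at position(s) 12: dimakavrotuzban
2. k -> g, p -> b, s -> z, t -> d / _ Z: no change
surface: dimakavrotuzban


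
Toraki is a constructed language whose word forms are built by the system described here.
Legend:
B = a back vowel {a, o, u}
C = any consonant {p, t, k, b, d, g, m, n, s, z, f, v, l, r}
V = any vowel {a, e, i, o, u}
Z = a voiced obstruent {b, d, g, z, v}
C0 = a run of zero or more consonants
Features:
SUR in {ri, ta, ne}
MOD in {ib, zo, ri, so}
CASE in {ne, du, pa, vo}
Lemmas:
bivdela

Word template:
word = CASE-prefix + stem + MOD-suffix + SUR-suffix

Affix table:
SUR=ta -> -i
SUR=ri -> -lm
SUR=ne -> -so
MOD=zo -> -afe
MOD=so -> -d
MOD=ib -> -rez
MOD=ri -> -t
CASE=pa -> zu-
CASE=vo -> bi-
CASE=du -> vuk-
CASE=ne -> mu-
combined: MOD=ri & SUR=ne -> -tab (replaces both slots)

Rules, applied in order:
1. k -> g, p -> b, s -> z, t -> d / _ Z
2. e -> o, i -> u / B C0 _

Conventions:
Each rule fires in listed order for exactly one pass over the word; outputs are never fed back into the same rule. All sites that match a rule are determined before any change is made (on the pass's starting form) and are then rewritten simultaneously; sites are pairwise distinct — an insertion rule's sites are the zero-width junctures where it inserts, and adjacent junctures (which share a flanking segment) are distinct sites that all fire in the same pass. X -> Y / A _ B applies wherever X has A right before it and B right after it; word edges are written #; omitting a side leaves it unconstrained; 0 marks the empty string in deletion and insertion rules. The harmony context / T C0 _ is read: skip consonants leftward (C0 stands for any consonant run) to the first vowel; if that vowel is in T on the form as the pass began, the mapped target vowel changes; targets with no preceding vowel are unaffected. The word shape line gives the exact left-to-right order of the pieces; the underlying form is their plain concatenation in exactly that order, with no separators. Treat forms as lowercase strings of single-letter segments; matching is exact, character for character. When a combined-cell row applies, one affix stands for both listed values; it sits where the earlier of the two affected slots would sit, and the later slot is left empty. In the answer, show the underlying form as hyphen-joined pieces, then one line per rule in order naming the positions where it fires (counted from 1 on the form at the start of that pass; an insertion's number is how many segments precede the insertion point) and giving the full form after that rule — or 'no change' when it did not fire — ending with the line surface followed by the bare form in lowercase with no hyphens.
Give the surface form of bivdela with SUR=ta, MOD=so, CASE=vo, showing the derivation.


underlying: bi-bivdela-d-i
1. k -> g, p -> b, s -> z, t -> d / _ Z: no change
2. e -> o, i -> u / B C0 _: fires at position(s) 11: bibivdeladu
surface: bibivdeladu


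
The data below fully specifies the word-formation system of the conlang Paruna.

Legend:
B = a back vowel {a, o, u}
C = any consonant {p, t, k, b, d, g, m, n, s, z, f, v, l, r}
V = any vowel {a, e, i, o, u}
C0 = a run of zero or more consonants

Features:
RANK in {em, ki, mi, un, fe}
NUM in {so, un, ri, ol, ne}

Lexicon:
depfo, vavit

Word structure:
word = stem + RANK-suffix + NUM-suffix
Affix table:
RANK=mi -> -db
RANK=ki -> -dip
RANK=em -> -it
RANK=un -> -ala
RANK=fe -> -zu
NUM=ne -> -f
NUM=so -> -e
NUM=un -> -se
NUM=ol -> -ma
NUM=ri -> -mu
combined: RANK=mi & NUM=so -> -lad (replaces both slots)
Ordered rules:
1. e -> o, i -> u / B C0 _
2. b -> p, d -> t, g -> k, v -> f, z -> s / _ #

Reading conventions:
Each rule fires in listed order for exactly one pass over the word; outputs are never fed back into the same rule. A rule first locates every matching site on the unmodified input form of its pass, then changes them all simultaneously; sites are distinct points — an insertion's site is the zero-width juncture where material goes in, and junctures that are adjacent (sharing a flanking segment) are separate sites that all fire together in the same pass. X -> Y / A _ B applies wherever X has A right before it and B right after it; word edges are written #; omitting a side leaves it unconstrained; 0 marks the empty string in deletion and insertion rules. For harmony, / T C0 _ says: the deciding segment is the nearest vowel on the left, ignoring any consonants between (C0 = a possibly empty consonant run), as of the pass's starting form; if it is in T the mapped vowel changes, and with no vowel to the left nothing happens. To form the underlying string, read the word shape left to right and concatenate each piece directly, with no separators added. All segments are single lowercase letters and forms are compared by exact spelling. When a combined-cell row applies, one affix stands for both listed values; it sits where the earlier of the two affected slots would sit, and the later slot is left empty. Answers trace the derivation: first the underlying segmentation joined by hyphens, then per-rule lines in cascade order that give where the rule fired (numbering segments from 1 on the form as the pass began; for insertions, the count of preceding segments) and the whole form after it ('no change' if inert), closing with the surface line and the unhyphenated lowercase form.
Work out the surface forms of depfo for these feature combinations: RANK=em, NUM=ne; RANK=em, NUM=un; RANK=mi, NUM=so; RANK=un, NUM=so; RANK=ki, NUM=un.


cell RANK=em, NUM=ne:
underlying: depfo-it-f
1. e -> o, i -> u / B C0 _: fires at position(s) 6: depfoutf
2. b -> p, d -> t, g -> k, v -> f, z -> s / _ #: no change
surface: depfoutf

cell RANK=em, NUM=un:
underlying: depfo-it-se
1. e -> o, i -> u / B C0 _: fires at position(s) 6: depfoutse
2. b -> p, d -> t, g -> k, v -> f, z -> s / _ #: no change
surface: depfoutse

cell RANK=mi, NUM=so:
underlying: depfo-lad
1. e -> o, i -> u / B C0 _: no change
2. b -> p, d -> t, g -> k, v -> f, z -> s / _ #: fires at position(s) 8: depfolat
surface: depfolat

cell RANK=un, NUM=so:
underlying: depfo-ala-e
1. e -> o, i -> u / B C0 _: fires at position(s) 9: depfoalao
2. b -> p, d -> t, g -> k, v -> f, z -> s / _ #: no change
surface: depfoalao

cell RANK=ki, NUM=un:
underlying: depfo-dip-se
1. e -> o, i -> u / B C0 _: fires at position(s) 7: depfodupse
2. b -> p, d -> t, g -> k, v -> f, z -> s / _ #: no change
surface: depfodupse
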